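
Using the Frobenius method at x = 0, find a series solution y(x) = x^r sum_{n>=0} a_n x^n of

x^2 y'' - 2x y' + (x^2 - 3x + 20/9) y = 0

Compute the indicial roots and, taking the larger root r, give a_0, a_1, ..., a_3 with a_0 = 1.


Write in Frobenius form y'' + (p(x)/x) y' + (q(x)/x^2) y = 0:
  p(x) = -2,  q(x) = x^2 - 3x + 20/9.
Indicial equation: r(r-1) + (-2) r + (20/9) = 0 -> roots r_1 = 5/3, r_2 = 4/3.
Take r = r_1 = 5/3. Let y(x) = x^r sum_{n>=0} a_n x^n with a_0 = 1.
Substitute y = x^r sum a_n x^n and match x^{r+n}. The recurrence is
  D(n) a_n - 3 a_{n-1} + 1 a_{n-2} = 0,  where D(n) = (r+n)(r+n-1) + (-2)(r+n) + (20/9).
  a_n = [3 a_{n-1} - 1 a_{n-2}] / D(n).
Since the indicial polynomial factors as (r - r_1)(r - r_2), D(n) = (r_1 + n - r_1)(r_1 + n - r_2) = n(n + 1/3).
Evaluating step by step (a_0 = 1):
  n = 1: D(1) = 1(1 + 1/3) = 4/3; numerator = 3(1) = 3; a_1 = (3)/(4/3) = 9/4
  n = 2: D(2) = 2(2 + 1/3) = 14/3; numerator = 3(9/4) - 1(1) = 23/4; a_2 = (23/4)/(14/3) = 69/56
  n = 3: D(3) = 3(3 + 1/3) = 10; numerator = 3(69/56) - 1(9/4) = 81/56; a_3 = (81/56)/(10) = 81/560

r = 5/3; a_0 = 1; a_1 = 9/4; a_2 = 69/56; a_3 = 81/560


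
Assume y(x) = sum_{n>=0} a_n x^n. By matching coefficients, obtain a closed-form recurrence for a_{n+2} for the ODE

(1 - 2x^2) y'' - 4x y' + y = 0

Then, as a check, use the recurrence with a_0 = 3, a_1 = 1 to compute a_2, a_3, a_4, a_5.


Substitute y = sum_n a_n x^n.
(1 - 2 x^2) y'' contributes (n+2)(n+1) a_{n+2} - 2 n(n-1) a_n at x^n.
-4 x y'(x) contributes -4 n a_n at x^n.
y(x) contributes 1 a_n at x^n.
Matching x^n: (n+2)(n+1) a_{n+2} + (-2 n(n-1) - 4 n + 1) a_n = 0.
Thus a_{n+2} = (2 n(n-1) + 4 n - 1) / ((n+1)(n+2)) * a_n.

Check with a_0 = 3, a_1 = 1 (apply the recurrence for n = 0, 1, 2, 3): a_0 = 3, a_1 = 1, a_2 = -3/2, a_3 = 1/2, a_4 = -11/8, a_5 = 23/40.

a_(n+2) = (2 n(n-1) + 4 n - 1) / ((n+1)(n+2)) * a_n; check: a_0 = 3, a_1 = 1, a_2 = -3/2, a_3 = 1/2, a_4 = -11/8, a_5 = 23/40


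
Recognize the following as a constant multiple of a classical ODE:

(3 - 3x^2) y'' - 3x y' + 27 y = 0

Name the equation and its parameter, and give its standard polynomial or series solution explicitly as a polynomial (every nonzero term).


All three coefficients share the factor 3; dividing through by 3 gives  (1 - x^2) y'' - x y' + 9 y = 0.
This matches the Chebyshev equation (1 - x^2) y'' - x y' + n^2 y = 0 (note the -x y' term, not -2x y') with n^2 = 9, so n = 3; the polynomial solution is T_3(x).
With y = sum_k a_k x^k, matching x^k gives (k+2)(k+1) a_{k+2} = (k^2 - n^2) a_k = (k - 3)(k + 3) a_k. The right side vanishes at k = 3, so the series with the parity of 3 terminates at degree 3.
Standard normalization: leading coefficient of T_n is 2^(n-1), so a_3 = 2^2 = 4. Work downward with a_k = (k+1)(k+2) a_{k+2} / ((k - 3)(k + 3)):
  a_1 = (2)(3)(4) / ((1 - 3)(1 + 3)) = 24/(-8) = -3
Hence T_3(x) = 4 x^3 - 3 x.

T_3(x); series = 4 x^3 - 3 x


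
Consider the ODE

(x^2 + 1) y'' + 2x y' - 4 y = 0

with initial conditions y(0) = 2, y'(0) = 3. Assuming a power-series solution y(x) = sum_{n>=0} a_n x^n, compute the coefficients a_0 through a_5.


Ansatz: y(x) = sum_{n>=0} a_n x^n, so y'(x) = sum_{n>=1} n a_n x^(n-1) and y''(x) = sum_{n>=2} n(n-1) a_n x^(n-2).
Substitute into P(x) y'' + Q(x) y' + R(x) y = 0 with P(x) = x^2 + 1, Q(x) = 2x, R(x) = -4, and match powers of x.
Initial conditions: a_0 = 2, a_1 = 3.
Setting the coefficient of each power of x to zero and solving order by order (substituting the coefficients already found):
  x^0: 2 a_2 - 4 a_0 = 0  ->  2 a_2 = 4 a_0 = 8  ->  a_2 = 4
  x^1: 6 a_3 - 2 a_1 = 0  ->  6 a_3 = 2 a_1 = 6  ->  a_3 = 1
  x^2: 12 a_4 + 2 a_2 = 0  ->  12 a_4 = -2 a_2 = -8  ->  a_4 = -2/3
  x^3: 20 a_5 + 8 a_3 = 0  ->  20 a_5 = -8 a_3 = -8  ->  a_5 = -2/5
Truncated series: y(x) = 2 + 3 x + 4 x^2 + x^3 - (2/3) x^4 - (2/5) x^5 + O(x^6).

a_0 = 2; a_1 = 3; a_2 = 4; a_3 = 1; a_4 = -2/3; a_5 = -2/5


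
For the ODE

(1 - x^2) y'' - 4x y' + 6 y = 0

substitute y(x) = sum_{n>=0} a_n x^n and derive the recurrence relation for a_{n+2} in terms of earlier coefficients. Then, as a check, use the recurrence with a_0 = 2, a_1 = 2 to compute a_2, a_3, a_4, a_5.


Substitute y = sum_n a_n x^n.
(1 - 1 x^2) y'' contributes (n+2)(n+1) a_{n+2} - n(n-1) a_n at x^n.
-4 x y'(x) contributes -4 n a_n at x^n.
6 y(x) contributes 6 a_n at x^n.
Matching x^n: (n+2)(n+1) a_{n+2} + (-n(n-1) - 4 n + 6) a_n = 0.
Thus a_{n+2} = (n(n-1) + 4 n - 6) / ((n+1)(n+2)) * a_n.

Check with a_0 = 2, a_1 = 2 (apply the recurrence for n = 0, 1, 2, 3): a_0 = 2, a_1 = 2, a_2 = -6, a_3 = -2/3, a_4 = -2, a_5 = -2/5.

a_(n+2) = (n(n-1) + 4 n - 6) / ((n+1)(n+2)) * a_n; check: a_0 = 2, a_1 = 2, a_2 = -6, a_3 = -2/3, a_4 = -2, a_5 = -2/5


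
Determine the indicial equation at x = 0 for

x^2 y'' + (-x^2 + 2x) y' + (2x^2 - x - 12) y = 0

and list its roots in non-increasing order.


Divide by x^2 to reach normal form y'' + P_1(x) y' + P_2(x) y = 0 with P_1(x) = -1 + 2/x and P_2(x) = 2 - 1/x - 12/x^2.
x = 0 is a singular point because the y'-coefficient -1 + 2/x has a pole at x = 0 and the y-coefficient 2 - 1/x - 12/x^2 has a pole at x = 0.
It is a regular singular point because x P_1(x) = p(x) = 2 - x and x^2 P_2(x) = q(x) = 2x^2 - x - 12 are polynomials, hence analytic at x = 0.
p(0) = 2,  q(0) = -12.
Indicial equation: r(r-1) + p(0) r + q(0) = 0, i.e. r^2 + (p(0) - 1) r + q(0) = 0, i.e. r^2 + 1 r - 12 = 0.
Discriminant: (1)^2 - 4(-12) = 49, so r = (-1 ± 7)/2.
Solving: r_1 = 3, r_2 = -4.

indicial: r^2 + 1 r - 12 = 0; roots r_1 = 3, r_2 = -4


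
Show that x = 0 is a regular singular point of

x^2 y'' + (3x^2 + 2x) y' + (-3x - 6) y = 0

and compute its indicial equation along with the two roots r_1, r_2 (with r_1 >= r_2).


Divide by x^2 to reach normal form y'' + P_1(x) y' + P_2(x) y = 0 with P_1(x) = 3 + 2/x and P_2(x) = -3/x - 6/x^2.
x = 0 is a singular point because the y'-coefficient 3 + 2/x has a pole at x = 0 and the y-coefficient -3/x - 6/x^2 has a pole at x = 0.
It is a regular singular point because x P_1(x) = p(x) = 3x + 2 and x^2 P_2(x) = q(x) = -3x - 6 are polynomials, hence analytic at x = 0.
p(0) = 2,  q(0) = -6.
Indicial equation: r(r-1) + p(0) r + q(0) = 0, i.e. r^2 + (p(0) - 1) r + q(0) = 0, i.e. r^2 + 1 r - 6 = 0.
Discriminant: (1)^2 - 4(-6) = 25, so r = (-1 ± 5)/2.
Solving: r_1 = 2, r_2 = -3.

indicial: r^2 + 1 r - 6 = 0; roots r_1 = 2, r_2 = -3


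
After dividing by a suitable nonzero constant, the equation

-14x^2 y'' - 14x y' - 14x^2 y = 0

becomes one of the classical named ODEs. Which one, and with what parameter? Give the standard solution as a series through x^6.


All three coefficients share the factor -14; dividing through by -14 gives  x^2 y'' + x y' + x^2 y = 0.
This matches the Bessel equation x^2 y'' + x y' + (x^2 - nu^2) y = 0 with nu^2 = 0, so nu = 0; the solution bounded at x = 0 is J_0(x).
Frobenius at x = 0: indicial roots ±nu; for r = nu the recurrence k(k + 2nu) c_k = -c_{k-2} gives the standard series J_nu(x) = sum_{k>=0} (-1)^k / (k! (k+nu)!) (x/2)^(2k+nu). Evaluate the first 4 terms:
  k = 0: (-1)^0 / (0! * 0! * 2^0) x^0 = 1/(1*1*1) x^0 = (1) x^0
  k = 1: (-1)^1 / (1! * 1! * 2^2) x^2 = -1/(1*1*4) x^2 = (-1/4) x^2
  k = 2: (-1)^2 / (2! * 2! * 2^4) x^4 = 1/(2*2*16) x^4 = (1/64) x^4
  k = 3: (-1)^3 / (3! * 3! * 2^6) x^6 = -1/(6*6*64) x^6 = (-1/2304) x^6
Hence J_0(x) = -x^6/2304 + x^4/64 - x^2/4 + 1 + ....

J_0(x); series = -x^6/2304 + x^4/64 - x^2/4 + 1


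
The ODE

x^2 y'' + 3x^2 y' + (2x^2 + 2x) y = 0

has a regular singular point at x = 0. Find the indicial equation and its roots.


Divide by x^2 to reach normal form y'' + P_1(x) y' + P_2(x) y = 0 with P_1(x) = 3 and P_2(x) = 2 + 2/x.
x = 0 is a singular point because the y-coefficient 2 + 2/x has a pole at x = 0.
It is a regular singular point because x P_1(x) = p(x) = 3x and x^2 P_2(x) = q(x) = 2x^2 + 2x are polynomials, hence analytic at x = 0.
p(0) = 0,  q(0) = 0.
Indicial equation: r(r-1) + p(0) r + q(0) = 0, i.e. r^2 + (p(0) - 1) r + q(0) = 0, i.e. r^2 - 1 r = 0.
Discriminant: (-1)^2 - 4(0) = 1, so r = (1 ± 1)/2.
Solving: r_1 = 1, r_2 = 0.

indicial: r^2 - 1 r = 0; roots r_1 = 1, r_2 = 0


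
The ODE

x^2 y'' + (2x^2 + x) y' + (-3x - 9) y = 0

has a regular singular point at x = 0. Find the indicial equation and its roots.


Divide by x^2 to reach normal form y'' + P_1(x) y' + P_2(x) y = 0 with P_1(x) = 2 + 1/x and P_2(x) = -3/x - 9/x^2.
x = 0 is a singular point because the y'-coefficient 2 + 1/x has a pole at x = 0 and the y-coefficient -3/x - 9/x^2 has a pole at x = 0.
It is a regular singular point because x P_1(x) = p(x) = 2x + 1 and x^2 P_2(x) = q(x) = -3x - 9 are polynomials, hence analytic at x = 0.
p(0) = 1,  q(0) = -9.
Indicial equation: r(r-1) + p(0) r + q(0) = 0, i.e. r^2 + (p(0) - 1) r + q(0) = 0, i.e. r^2 - 9 = 0.
Discriminant: (0)^2 - 4(-9) = 36, so r = (0 ± 6)/2.
Solving: r_1 = 3, r_2 = -3.

indicial: r^2 - 9 = 0; roots r_1 = 3, r_2 = -3


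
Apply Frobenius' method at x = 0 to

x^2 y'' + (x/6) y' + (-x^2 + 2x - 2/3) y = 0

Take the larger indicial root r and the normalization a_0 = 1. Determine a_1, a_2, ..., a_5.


Write in Frobenius form y'' + (p(x)/x) y' + (q(x)/x^2) y = 0:
  p(x) = 1/6,  q(x) = -x^2 + 2x - 2/3.
Indicial equation: r(r-1) + (1/6) r + (-2/3) = 0 -> roots r_1 = 4/3, r_2 = -1/2.
Take r = r_1 = 4/3. Let y(x) = x^r sum_{n>=0} a_n x^n with a_0 = 1.
Substitute y = x^r sum a_n x^n and match x^{r+n}. The recurrence is
  D(n) a_n + 2 a_{n-1} - 1 a_{n-2} = 0,  where D(n) = (r+n)(r+n-1) + (1/6)(r+n) + (-2/3).
  a_n = [-2 a_{n-1} + 1 a_{n-2}] / D(n).
Since the indicial polynomial factors as (r - r_1)(r - r_2), D(n) = (r_1 + n - r_1)(r_1 + n - r_2) = n(n + 11/6).
Evaluating step by step (a_0 = 1):
  n = 1: D(1) = 1(1 + 11/6) = 17/6; numerator = -2(1) = -2; a_1 = (-2)/(17/6) = -12/17
  n = 2: D(2) = 2(2 + 11/6) = 23/3; numerator = -2(-12/17) + 1(1) = 41/17; a_2 = (41/17)/(23/3) = 123/391
  n = 3: D(3) = 3(3 + 11/6) = 29/2; numerator = -2(123/391) + 1(-12/17) = -522/391; a_3 = (-522/391)/(29/2) = -36/391
  n = 4: D(4) = 4(4 + 11/6) = 70/3; numerator = -2(-36/391) + 1(123/391) = 195/391; a_4 = (195/391)/(70/3) = 117/5474
  n = 5: D(5) = 5(5 + 11/6) = 205/6; numerator = -2(117/5474) + 1(-36/391) = -369/2737; a_5 = (-369/2737)/(205/6) = -54/13685

r = 4/3; a_0 = 1; a_1 = -12/17; a_2 = 123/391; a_3 = -36/391; a_4 = 117/5474; a_5 = -54/13685


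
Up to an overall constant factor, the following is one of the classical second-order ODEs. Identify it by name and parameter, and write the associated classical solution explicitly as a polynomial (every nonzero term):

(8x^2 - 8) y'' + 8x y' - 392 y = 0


All three coefficients share the factor -8; dividing through by -8 gives  (1 - x^2) y'' - x y' + 49 y = 0.
This matches the Chebyshev equation (1 - x^2) y'' - x y' + n^2 y = 0 (note the -x y' term, not -2x y') with n^2 = 49, so n = 7; the polynomial solution is T_7(x).
With y = sum_k a_k x^k, matching x^k gives (k+2)(k+1) a_{k+2} = (k^2 - n^2) a_k = (k - 7)(k + 7) a_k. The right side vanishes at k = 7, so the series with the parity of 7 terminates at degree 7.
Standard normalization: leading coefficient of T_n is 2^(n-1), so a_7 = 2^6 = 64. Work downward with a_k = (k+1)(k+2) a_{k+2} / ((k - 7)(k + 7)):
  a_5 = (6)(7)(64) / ((5 - 7)(5 + 7)) = 2688/(-24) = -112
  a_3 = (4)(5)(-112) / ((3 - 7)(3 + 7)) = -2240/(-40) = 56
  a_1 = (2)(3)(56) / ((1 - 7)(1 + 7)) = 336/(-48) = -7
Hence T_7(x) = 64 x^7 - 112 x^5 + 56 x^3 - 7 x.

T_7(x); series = 64 x^7 - 112 x^5 + 56 x^3 - 7 x


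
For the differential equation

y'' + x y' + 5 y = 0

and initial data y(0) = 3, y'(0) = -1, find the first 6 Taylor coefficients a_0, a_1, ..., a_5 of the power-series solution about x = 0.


Ansatz: y(x) = sum_{n>=0} a_n x^n, so y'(x) = sum_{n>=1} n a_n x^(n-1) and y''(x) = sum_{n>=2} n(n-1) a_n x^(n-2).
Substitute into P(x) y'' + Q(x) y' + R(x) y = 0 with P(x) = 1, Q(x) = x, R(x) = 5, and match powers of x.
Initial conditions: a_0 = 3, a_1 = -1.
Setting the coefficient of each power of x to zero and solving order by order (substituting the coefficients already found):
  x^0: 2 a_2 + 5 a_0 = 0  ->  2 a_2 = -5 a_0 = -15  ->  a_2 = -15/2
  x^1: 6 a_3 + 6 a_1 = 0  ->  6 a_3 = -6 a_1 = 6  ->  a_3 = 1
  x^2: 12 a_4 + 7 a_2 = 0  ->  12 a_4 = -7 a_2 = 105/2  ->  a_4 = 35/8
  x^3: 20 a_5 + 8 a_3 = 0  ->  20 a_5 = -8 a_3 = -8  ->  a_5 = -2/5
Truncated series: y(x) = 3 - x - (15/2) x^2 + x^3 + (35/8) x^4 - (2/5) x^5 + O(x^6).

a_0 = 3; a_1 = -1; a_2 = -15/2; a_3 = 1; a_4 = 35/8; a_5 = -2/5


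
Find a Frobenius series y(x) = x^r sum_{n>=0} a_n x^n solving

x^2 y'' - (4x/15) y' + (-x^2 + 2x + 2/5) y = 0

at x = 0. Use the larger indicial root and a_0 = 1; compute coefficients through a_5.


Write in Frobenius form y'' + (p(x)/x) y' + (q(x)/x^2) y = 0:
  p(x) = -4/15,  q(x) = -x^2 + 2x + 2/5.
Indicial equation: r(r-1) + (-4/15) r + (2/5) = 0 -> roots r_1 = 2/3, r_2 = 3/5.
Take r = r_1 = 2/3. Let y(x) = x^r sum_{n>=0} a_n x^n with a_0 = 1.
Substitute y = x^r sum a_n x^n and match x^{r+n}. The recurrence is
  D(n) a_n + 2 a_{n-1} - 1 a_{n-2} = 0,  where D(n) = (r+n)(r+n-1) + (-4/15)(r+n) + (2/5).
  a_n = [-2 a_{n-1} + 1 a_{n-2}] / D(n).
Since the indicial polynomial factors as (r - r_1)(r - r_2), D(n) = (r_1 + n - r_1)(r_1 + n - r_2) = n(n + 1/15).
Evaluating step by step (a_0 = 1):
  n = 1: D(1) = 1(1 + 1/15) = 16/15; numerator = -2(1) = -2; a_1 = (-2)/(16/15) = -15/8
  n = 2: D(2) = 2(2 + 1/15) = 62/15; numerator = -2(-15/8) + 1(1) = 19/4; a_2 = (19/4)/(62/15) = 285/248
  n = 3: D(3) = 3(3 + 1/15) = 46/5; numerator = -2(285/248) + 1(-15/8) = -1035/248; a_3 = (-1035/248)/(46/5) = -225/496
  n = 4: D(4) = 4(4 + 1/15) = 244/15; numerator = -2(-225/496) + 1(285/248) = 255/124; a_4 = (255/124)/(244/15) = 3825/30256
  n = 5: D(5) = 5(5 + 1/15) = 76/3; numerator = -2(3825/30256) + 1(-225/496) = -21375/30256; a_5 = (-21375/30256)/(76/3) = -3375/121024

r = 2/3; a_0 = 1; a_1 = -15/8; a_2 = 285/248; a_3 = -225/496; a_4 = 3825/30256; a_5 = -3375/121024


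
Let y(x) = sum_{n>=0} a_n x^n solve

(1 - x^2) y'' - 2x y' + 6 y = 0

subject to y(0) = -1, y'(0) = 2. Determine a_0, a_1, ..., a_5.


Ansatz: y(x) = sum_{n>=0} a_n x^n, so y'(x) = sum_{n>=1} n a_n x^(n-1) and y''(x) = sum_{n>=2} n(n-1) a_n x^(n-2).
Substitute into P(x) y'' + Q(x) y' + R(x) y = 0 with P(x) = 1 - x^2, Q(x) = -2x, R(x) = 6, and match powers of x.
Initial conditions: a_0 = -1, a_1 = 2.
Setting the coefficient of each power of x to zero and solving order by order (substituting the coefficients already found):
  x^0: 2 a_2 + 6 a_0 = 0  ->  2 a_2 = -6 a_0 = 6  ->  a_2 = 3
  x^1: 6 a_3 + 4 a_1 = 0  ->  6 a_3 = -4 a_1 = -8  ->  a_3 = -4/3
  x^2: 12 a_4 = 0  ->  a_4 = 0
  x^3: 20 a_5 - 6 a_3 = 0  ->  20 a_5 = 6 a_3 = -8  ->  a_5 = -2/5
Truncated series: y(x) = -1 + 2 x + 3 x^2 - (4/3) x^3 - (2/5) x^5 + O(x^6).

a_0 = -1; a_1 = 2; a_2 = 3; a_3 = -4/3; a_4 = 0; a_5 = -2/5


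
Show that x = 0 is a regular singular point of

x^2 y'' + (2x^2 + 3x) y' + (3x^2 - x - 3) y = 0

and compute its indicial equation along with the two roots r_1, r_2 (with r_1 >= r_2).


Divide by x^2 to reach normal form y'' + P_1(x) y' + P_2(x) y = 0 with P_1(x) = 2 + 3/x and P_2(x) = 3 - 1/x - 3/x^2.
x = 0 is a singular point because the y'-coefficient 2 + 3/x has a pole at x = 0 and the y-coefficient 3 - 1/x - 3/x^2 has a pole at x = 0.
It is a regular singular point because x P_1(x) = p(x) = 2x + 3 and x^2 P_2(x) = q(x) = 3x^2 - x - 3 are polynomials, hence analytic at x = 0.
p(0) = 3,  q(0) = -3.
Indicial equation: r(r-1) + p(0) r + q(0) = 0, i.e. r^2 + (p(0) - 1) r + q(0) = 0, i.e. r^2 + 2 r - 3 = 0.
Discriminant: (2)^2 - 4(-3) = 16, so r = (-2 ± 4)/2.
Solving: r_1 = 1, r_2 = -3.

indicial: r^2 + 2 r - 3 = 0; roots r_1 = 1, r_2 = -3


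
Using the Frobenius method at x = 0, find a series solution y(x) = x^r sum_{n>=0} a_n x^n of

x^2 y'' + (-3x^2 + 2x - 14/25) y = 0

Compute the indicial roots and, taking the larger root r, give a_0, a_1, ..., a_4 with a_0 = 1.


Write in Frobenius form y'' + (p(x)/x) y' + (q(x)/x^2) y = 0:
  p(x) = 0,  q(x) = -3x^2 + 2x - 14/25.
Indicial equation: r(r-1) + (0) r + (-14/25) = 0 -> roots r_1 = 7/5, r_2 = -2/5.
Take r = r_1 = 7/5. Let y(x) = x^r sum_{n>=0} a_n x^n with a_0 = 1.
Substitute y = x^r sum a_n x^n and match x^{r+n}. The recurrence is
  D(n) a_n + 2 a_{n-1} - 3 a_{n-2} = 0,  where D(n) = (r+n)(r+n-1) + (0)(r+n) + (-14/25).
  a_n = [-2 a_{n-1} + 3 a_{n-2}] / D(n).
Since the indicial polynomial factors as (r - r_1)(r - r_2), D(n) = (r_1 + n - r_1)(r_1 + n - r_2) = n(n + 9/5).
Evaluating step by step (a_0 = 1):
  n = 1: D(1) = 1(1 + 9/5) = 14/5; numerator = -2(1) = -2; a_1 = (-2)/(14/5) = -5/7
  n = 2: D(2) = 2(2 + 9/5) = 38/5; numerator = -2(-5/7) + 3(1) = 31/7; a_2 = (31/7)/(38/5) = 155/266
  n = 3: D(3) = 3(3 + 9/5) = 72/5; numerator = -2(155/266) + 3(-5/7) = -440/133; a_3 = (-440/133)/(72/5) = -275/1197
  n = 4: D(4) = 4(4 + 9/5) = 116/5; numerator = -2(-275/1197) + 3(155/266) = 755/342; a_4 = (755/342)/(116/5) = 3775/39672

r = 7/5; a_0 = 1; a_1 = -5/7; a_2 = 155/266; a_3 = -275/1197; a_4 = 3775/39672


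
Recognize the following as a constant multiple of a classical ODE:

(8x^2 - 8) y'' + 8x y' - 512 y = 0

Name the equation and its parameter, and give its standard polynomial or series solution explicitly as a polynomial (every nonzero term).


All three coefficients share the factor -8; dividing through by -8 gives  (1 - x^2) y'' - x y' + 64 y = 0.
This matches the Chebyshev equation (1 - x^2) y'' - x y' + n^2 y = 0 (note the -x y' term, not -2x y') with n^2 = 64, so n = 8; the polynomial solution is T_8(x).
With y = sum_k a_k x^k, matching x^k gives (k+2)(k+1) a_{k+2} = (k^2 - n^2) a_k = (k - 8)(k + 8) a_k. The right side vanishes at k = 8, so the series with the parity of 8 terminates at degree 8.
Standard normalization: leading coefficient of T_n is 2^(n-1), so a_8 = 2^7 = 128. Work downward with a_k = (k+1)(k+2) a_{k+2} / ((k - 8)(k + 8)):
  a_6 = (7)(8)(128) / ((6 - 8)(6 + 8)) = 7168/(-28) = -256
  a_4 = (5)(6)(-256) / ((4 - 8)(4 + 8)) = -7680/(-48) = 160
  a_2 = (3)(4)(160) / ((2 - 8)(2 + 8)) = 1920/(-60) = -32
  a_0 = (1)(2)(-32) / ((0 - 8)(0 + 8)) = -64/(-64) = 1
Hence T_8(x) = 128 x^8 - 256 x^6 + 160 x^4 - 32 x^2 + 1.

T_8(x); series = 128 x^8 - 256 x^6 + 160 x^4 - 32 x^2 + 1


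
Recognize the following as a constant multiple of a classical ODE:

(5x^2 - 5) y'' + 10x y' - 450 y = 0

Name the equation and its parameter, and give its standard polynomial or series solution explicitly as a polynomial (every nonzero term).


All three coefficients share the factor -5; dividing through by -5 gives  (1 - x^2) y'' - 2x y' + 90 y = 0.
This matches the Legendre equation (1 - x^2) y'' - 2x y' + n(n+1) y = 0 (note the -2x y' term) with n(n+1) = 90, so n = 9; the polynomial solution is P_9(x).
With y = sum_k a_k x^k, matching x^k gives (k+2)(k+1) a_{k+2} = [k(k+1) - n(n+1)] a_k = (k - 9)(k + 10) a_k. The right side vanishes at k = 9, so the series with the parity of 9 terminates at degree 9.
Standard normalization (P_n(1) = 1): leading coefficient (2n)!/(2^n (n!)^2) = 6402373705728000/(512*131681894400) = 12155/128, so a_9 = 12155/128. Work downward with a_k = (k+1)(k+2) a_{k+2} / ((k - 9)(k + 10)):
  a_7 = (8)(9)(12155/128) / ((7 - 9)(7 + 10)) = (109395/16)/(-34) = -6435/32
  a_5 = (6)(7)(-6435/32) / ((5 - 9)(5 + 10)) = (-135135/16)/(-60) = 9009/64
  a_3 = (4)(5)(9009/64) / ((3 - 9)(3 + 10)) = (45045/16)/(-78) = -1155/32
  a_1 = (2)(3)(-1155/32) / ((1 - 9)(1 + 10)) = (-3465/16)/(-88) = 315/128
Hence P_9(x) = 12155 x^9/128 - 6435 x^7/32 + 9009 x^5/64 - 1155 x^3/32 + 315 x/128.

P_9(x); series = 12155 x^9/128 - 6435 x^7/32 + 9009 x^5/64 - 1155 x^3/32 + 315 x/128


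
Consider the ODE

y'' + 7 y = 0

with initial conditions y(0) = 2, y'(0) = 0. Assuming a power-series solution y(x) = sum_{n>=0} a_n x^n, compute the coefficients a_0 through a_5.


Ansatz: y(x) = sum_{n>=0} a_n x^n, so y'(x) = sum_{n>=1} n a_n x^(n-1) and y''(x) = sum_{n>=2} n(n-1) a_n x^(n-2).
Substitute into P(x) y'' + Q(x) y' + R(x) y = 0 with P(x) = 1, Q(x) = 0, R(x) = 7, and match powers of x.
Initial conditions: a_0 = 2, a_1 = 0.
Setting the coefficient of each power of x to zero and solving order by order (substituting the coefficients already found):
  x^0: 2 a_2 + 7 a_0 = 0  ->  2 a_2 = -7 a_0 = -14  ->  a_2 = -7
  x^1: 6 a_3 + 7 a_1 = 0  ->  6 a_3 = -7 a_1 = 0  ->  a_3 = 0
  x^2: 12 a_4 + 7 a_2 = 0  ->  12 a_4 = -7 a_2 = 49  ->  a_4 = 49/12
  x^3: 20 a_5 + 7 a_3 = 0  ->  20 a_5 = -7 a_3 = 0  ->  a_5 = 0
Truncated series: y(x) = 2 - 7 x^2 + (49/12) x^4 + O(x^6).

a_0 = 2; a_1 = 0; a_2 = -7; a_3 = 0; a_4 = 49/12; a_5 = 0


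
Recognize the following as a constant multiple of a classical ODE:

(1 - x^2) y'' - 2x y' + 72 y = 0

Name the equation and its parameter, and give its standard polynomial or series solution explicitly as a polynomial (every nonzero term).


The equation is already in a standard form:  (1 - x^2) y'' - 2x y' + 72 y = 0.
This matches the Legendre equation (1 - x^2) y'' - 2x y' + n(n+1) y = 0 (note the -2x y' term) with n(n+1) = 72, so n = 8; the polynomial solution is P_8(x).
With y = sum_k a_k x^k, matching x^k gives (k+2)(k+1) a_{k+2} = [k(k+1) - n(n+1)] a_k = (k - 8)(k + 9) a_k. The right side vanishes at k = 8, so the series with the parity of 8 terminates at degree 8.
Standard normalization (P_n(1) = 1): leading coefficient (2n)!/(2^n (n!)^2) = 20922789888000/(256*1625702400) = 6435/128, so a_8 = 6435/128. Work downward with a_k = (k+1)(k+2) a_{k+2} / ((k - 8)(k + 9)):
  a_6 = (7)(8)(6435/128) / ((6 - 8)(6 + 9)) = (45045/16)/(-30) = -3003/32
  a_4 = (5)(6)(-3003/32) / ((4 - 8)(4 + 9)) = (-45045/16)/(-52) = 3465/64
  a_2 = (3)(4)(3465/64) / ((2 - 8)(2 + 9)) = (10395/16)/(-66) = -315/32
  a_0 = (1)(2)(-315/32) / ((0 - 8)(0 + 9)) = (-315/16)/(-72) = 35/128
Hence P_8(x) = 6435 x^8/128 - 3003 x^6/32 + 3465 x^4/64 - 315 x^2/32 + 35/128.

P_8(x); series = 6435 x^8/128 - 3003 x^6/32 + 3465 x^4/64 - 315 x^2/32 + 35/128


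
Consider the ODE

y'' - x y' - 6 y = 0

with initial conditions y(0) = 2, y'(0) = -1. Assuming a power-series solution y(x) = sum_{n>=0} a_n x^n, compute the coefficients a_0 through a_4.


Ansatz: y(x) = sum_{n>=0} a_n x^n, so y'(x) = sum_{n>=1} n a_n x^(n-1) and y''(x) = sum_{n>=2} n(n-1) a_n x^(n-2).
Substitute into P(x) y'' + Q(x) y' + R(x) y = 0 with P(x) = 1, Q(x) = -x, R(x) = -6, and match powers of x.
Initial conditions: a_0 = 2, a_1 = -1.
Setting the coefficient of each power of x to zero and solving order by order (substituting the coefficients already found):
  x^0: 2 a_2 - 6 a_0 = 0  ->  2 a_2 = 6 a_0 = 12  ->  a_2 = 6
  x^1: 6 a_3 - 7 a_1 = 0  ->  6 a_3 = 7 a_1 = -7  ->  a_3 = -7/6
  x^2: 12 a_4 - 8 a_2 = 0  ->  12 a_4 = 8 a_2 = 48  ->  a_4 = 4
Truncated series: y(x) = 2 - x + 6 x^2 - (7/6) x^3 + 4 x^4 + O(x^5).

a_0 = 2; a_1 = -1; a_2 = 6; a_3 = -7/6; a_4 = 4


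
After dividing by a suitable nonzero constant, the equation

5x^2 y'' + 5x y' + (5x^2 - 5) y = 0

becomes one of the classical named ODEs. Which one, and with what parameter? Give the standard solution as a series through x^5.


All three coefficients share the factor 5; dividing through by 5 gives  x^2 y'' + x y' + (x^2 - 1) y = 0.
This matches the Bessel equation x^2 y'' + x y' + (x^2 - nu^2) y = 0 with nu^2 = 1, so nu = 1; the solution bounded at x = 0 is J_1(x).
Frobenius at x = 0: indicial roots ±nu; for r = nu the recurrence k(k + 2nu) c_k = -c_{k-2} gives the standard series J_nu(x) = sum_{k>=0} (-1)^k / (k! (k+nu)!) (x/2)^(2k+nu). Evaluate the first 3 terms:
  k = 0: (-1)^0 / (0! * 1! * 2^1) x^1 = 1/(1*1*2) x^1 = (1/2) x^1
  k = 1: (-1)^1 / (1! * 2! * 2^3) x^3 = -1/(1*2*8) x^3 = (-1/16) x^3
  k = 2: (-1)^2 / (2! * 3! * 2^5) x^5 = 1/(2*6*32) x^5 = (1/384) x^5
Hence J_1(x) = x^5/384 - x^3/16 + x/2 + ....

J_1(x); series = x^5/384 - x^3/16 + x/2


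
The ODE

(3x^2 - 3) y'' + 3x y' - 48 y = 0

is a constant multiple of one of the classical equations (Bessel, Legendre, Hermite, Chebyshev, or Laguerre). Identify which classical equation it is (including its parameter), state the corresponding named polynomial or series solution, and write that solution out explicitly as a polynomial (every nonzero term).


All three coefficients share the factor -3; dividing through by -3 gives  (1 - x^2) y'' - x y' + 16 y = 0.
This matches the Chebyshev equation (1 - x^2) y'' - x y' + n^2 y = 0 (note the -x y' term, not -2x y') with n^2 = 16, so n = 4; the polynomial solution is T_4(x).
With y = sum_k a_k x^k, matching x^k gives (k+2)(k+1) a_{k+2} = (k^2 - n^2) a_k = (k - 4)(k + 4) a_k. The right side vanishes at k = 4, so the series with the parity of 4 terminates at degree 4.
Standard normalization: leading coefficient of T_n is 2^(n-1), so a_4 = 2^3 = 8. Work downward with a_k = (k+1)(k+2) a_{k+2} / ((k - 4)(k + 4)):
  a_2 = (3)(4)(8) / ((2 - 4)(2 + 4)) = 96/(-12) = -8
  a_0 = (1)(2)(-8) / ((0 - 4)(0 + 4)) = -16/(-16) = 1
Hence T_4(x) = 8 x^4 - 8 x^2 + 1.

T_4(x); series = 8 x^4 - 8 x^2 + 1


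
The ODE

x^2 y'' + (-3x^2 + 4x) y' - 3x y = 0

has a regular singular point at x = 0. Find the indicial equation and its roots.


Divide by x^2 to reach normal form y'' + P_1(x) y' + P_2(x) y = 0 with P_1(x) = -3 + 4/x and P_2(x) = -3/x.
x = 0 is a singular point because the y'-coefficient -3 + 4/x has a pole at x = 0 and the y-coefficient -3/x has a pole at x = 0.
It is a regular singular point because x P_1(x) = p(x) = 4 - 3x and x^2 P_2(x) = q(x) = -3x are polynomials, hence analytic at x = 0.
p(0) = 4,  q(0) = 0.
Indicial equation: r(r-1) + p(0) r + q(0) = 0, i.e. r^2 + (p(0) - 1) r + q(0) = 0, i.e. r^2 + 3 r = 0.
Discriminant: (3)^2 - 4(0) = 9, so r = (-3 ± 3)/2.
Solving: r_1 = 0, r_2 = -3.

indicial: r^2 + 3 r = 0; roots r_1 = 0, r_2 = -3


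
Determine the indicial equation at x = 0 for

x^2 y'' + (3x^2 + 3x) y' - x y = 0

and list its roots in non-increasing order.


Divide by x^2 to reach normal form y'' + P_1(x) y' + P_2(x) y = 0 with P_1(x) = 3 + 3/x and P_2(x) = -1/x.
x = 0 is a singular point because the y'-coefficient 3 + 3/x has a pole at x = 0 and the y-coefficient -1/x has a pole at x = 0.
It is a regular singular point because x P_1(x) = p(x) = 3x + 3 and x^2 P_2(x) = q(x) = -x are polynomials, hence analytic at x = 0.
p(0) = 3,  q(0) = 0.
Indicial equation: r(r-1) + p(0) r + q(0) = 0, i.e. r^2 + (p(0) - 1) r + q(0) = 0, i.e. r^2 + 2 r = 0.
Discriminant: (2)^2 - 4(0) = 4, so r = (-2 ± 2)/2.
Solving: r_1 = 0, r_2 = -2.

indicial: r^2 + 2 r = 0; roots r_1 = 0, r_2 = -2


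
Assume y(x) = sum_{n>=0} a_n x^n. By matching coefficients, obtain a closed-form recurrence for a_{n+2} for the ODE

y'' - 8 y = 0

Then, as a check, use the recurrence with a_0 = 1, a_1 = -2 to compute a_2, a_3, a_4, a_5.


Substitute y = sum_n a_n x^n into y'' + (const) y = 0.
y''(x) = sum_{n>=0} (n+2)(n+1) a_{n+2} x^n.
The ODE becomes sum_n [(n+2)(n+1) a_{n+2} - 8 a_n] x^n = 0.
Setting each coefficient to zero gives the recurrence:
  (n+2)(n+1) a_{n+2} - 8 a_n = 0,
  a_{n+2} = 8 / ((n+1)(n+2)) a_n.

Check with a_0 = 1, a_1 = -2 (apply the recurrence for n = 0, 1, 2, 3): a_0 = 1, a_1 = -2, a_2 = 4, a_3 = -8/3, a_4 = 8/3, a_5 = -16/15.

a_{n+2} = 8/((n+1)(n+2)) * a_n; check: a_0 = 1, a_1 = -2, a_2 = 4, a_3 = -8/3, a_4 = 8/3, a_5 = -16/15


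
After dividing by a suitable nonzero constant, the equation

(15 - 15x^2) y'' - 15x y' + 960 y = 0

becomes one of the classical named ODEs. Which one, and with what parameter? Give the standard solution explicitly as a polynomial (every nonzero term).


All three coefficients share the factor 15; dividing through by 15 gives  (1 - x^2) y'' - x y' + 64 y = 0.
This matches the Chebyshev equation (1 - x^2) y'' - x y' + n^2 y = 0 (note the -x y' term, not -2x y') with n^2 = 64, so n = 8; the polynomial solution is T_8(x).
With y = sum_k a_k x^k, matching x^k gives (k+2)(k+1) a_{k+2} = (k^2 - n^2) a_k = (k - 8)(k + 8) a_k. The right side vanishes at k = 8, so the series with the parity of 8 terminates at degree 8.
Standard normalization: leading coefficient of T_n is 2^(n-1), so a_8 = 2^7 = 128. Work downward with a_k = (k+1)(k+2) a_{k+2} / ((k - 8)(k + 8)):
  a_6 = (7)(8)(128) / ((6 - 8)(6 + 8)) = 7168/(-28) = -256
  a_4 = (5)(6)(-256) / ((4 - 8)(4 + 8)) = -7680/(-48) = 160
  a_2 = (3)(4)(160) / ((2 - 8)(2 + 8)) = 1920/(-60) = -32
  a_0 = (1)(2)(-32) / ((0 - 8)(0 + 8)) = -64/(-64) = 1
Hence T_8(x) = 128 x^8 - 256 x^6 + 160 x^4 - 32 x^2 + 1.

T_8(x); series = 128 x^8 - 256 x^6 + 160 x^4 - 32 x^2 + 1


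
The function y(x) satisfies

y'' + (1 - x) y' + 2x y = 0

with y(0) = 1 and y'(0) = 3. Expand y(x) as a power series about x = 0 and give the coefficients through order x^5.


Ansatz: y(x) = sum_{n>=0} a_n x^n, so y'(x) = sum_{n>=1} n a_n x^(n-1) and y''(x) = sum_{n>=2} n(n-1) a_n x^(n-2).
Substitute into P(x) y'' + Q(x) y' + R(x) y = 0 with P(x) = 1, Q(x) = 1 - x, R(x) = 2x, and match powers of x.
Initial conditions: a_0 = 1, a_1 = 3.
Setting the coefficient of each power of x to zero and solving order by order (substituting the coefficients already found):
  x^0: 2 a_2 + a_1 = 0  ->  2 a_2 = -a_1 = -3  ->  a_2 = -3/2
  x^1: 6 a_3 + 2 a_2 - a_1 + 2 a_0 = 0  ->  6 a_3 = -2 a_2 + a_1 - 2 a_0 = 4  ->  a_3 = 2/3
  x^2: 12 a_4 + 3 a_3 - 2 a_2 + 2 a_1 = 0  ->  12 a_4 = -3 a_3 + 2 a_2 - 2 a_1 = -11  ->  a_4 = -11/12
  x^3: 20 a_5 + 4 a_4 - 3 a_3 + 2 a_2 = 0  ->  20 a_5 = -4 a_4 + 3 a_3 - 2 a_2 = 26/3  ->  a_5 = 13/30
Truncated series: y(x) = 1 + 3 x - (3/2) x^2 + (2/3) x^3 - (11/12) x^4 + (13/30) x^5 + O(x^6).

a_0 = 1; a_1 = 3; a_2 = -3/2; a_3 = 2/3; a_4 = -11/12; a_5 = 13/30


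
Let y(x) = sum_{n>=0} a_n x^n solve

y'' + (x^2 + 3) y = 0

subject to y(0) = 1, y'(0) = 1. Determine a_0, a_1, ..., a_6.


Ansatz: y(x) = sum_{n>=0} a_n x^n, so y'(x) = sum_{n>=1} n a_n x^(n-1) and y''(x) = sum_{n>=2} n(n-1) a_n x^(n-2).
Substitute into P(x) y'' + Q(x) y' + R(x) y = 0 with P(x) = 1, Q(x) = 0, R(x) = x^2 + 3, and match powers of x.
Initial conditions: a_0 = 1, a_1 = 1.
Setting the coefficient of each power of x to zero and solving order by order (substituting the coefficients already found):
  x^0: 2 a_2 + 3 a_0 = 0  ->  2 a_2 = -3 a_0 = -3  ->  a_2 = -3/2
  x^1: 6 a_3 + 3 a_1 = 0  ->  6 a_3 = -3 a_1 = -3  ->  a_3 = -1/2
  x^2: 12 a_4 + 3 a_2 + a_0 = 0  ->  12 a_4 = -3 a_2 - a_0 = 7/2  ->  a_4 = 7/24
  x^3: 20 a_5 + 3 a_3 + a_1 = 0  ->  20 a_5 = -3 a_3 - a_1 = 1/2  ->  a_5 = 1/40
  x^4: 30 a_6 + 3 a_4 + a_2 = 0  ->  30 a_6 = -3 a_4 - a_2 = 5/8  ->  a_6 = 1/48
Truncated series: y(x) = 1 + x - (3/2) x^2 - (1/2) x^3 + (7/24) x^4 + (1/40) x^5 + (1/48) x^6 + O(x^7).

a_0 = 1; a_1 = 1; a_2 = -3/2; a_3 = -1/2; a_4 = 7/24; a_5 = 1/40; a_6 = 1/48


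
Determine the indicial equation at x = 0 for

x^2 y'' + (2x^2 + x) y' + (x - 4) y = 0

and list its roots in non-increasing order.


Divide by x^2 to reach normal form y'' + P_1(x) y' + P_2(x) y = 0 with P_1(x) = 2 + 1/x and P_2(x) = 1/x - 4/x^2.
x = 0 is a singular point because the y'-coefficient 2 + 1/x has a pole at x = 0 and the y-coefficient 1/x - 4/x^2 has a pole at x = 0.
It is a regular singular point because x P_1(x) = p(x) = 2x + 1 and x^2 P_2(x) = q(x) = x - 4 are polynomials, hence analytic at x = 0.
p(0) = 1,  q(0) = -4.
Indicial equation: r(r-1) + p(0) r + q(0) = 0, i.e. r^2 + (p(0) - 1) r + q(0) = 0, i.e. r^2 - 4 = 0.
Discriminant: (0)^2 - 4(-4) = 16, so r = (0 ± 4)/2.
Solving: r_1 = 2, r_2 = -2.

indicial: r^2 - 4 = 0; roots r_1 = 2, r_2 = -2


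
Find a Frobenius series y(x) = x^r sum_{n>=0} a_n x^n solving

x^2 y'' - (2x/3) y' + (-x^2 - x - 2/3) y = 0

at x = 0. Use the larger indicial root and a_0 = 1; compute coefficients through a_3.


Write in Frobenius form y'' + (p(x)/x) y' + (q(x)/x^2) y = 0:
  p(x) = -2/3,  q(x) = -x^2 - x - 2/3.
Indicial equation: r(r-1) + (-2/3) r + (-2/3) = 0 -> roots r_1 = 2, r_2 = -1/3.
Take r = r_1 = 2. Let y(x) = x^r sum_{n>=0} a_n x^n with a_0 = 1.
Substitute y = x^r sum a_n x^n and match x^{r+n}. The recurrence is
  D(n) a_n - 1 a_{n-1} - 1 a_{n-2} = 0,  where D(n) = (r+n)(r+n-1) + (-2/3)(r+n) + (-2/3).
  a_n = [1 a_{n-1} + 1 a_{n-2}] / D(n).
Since the indicial polynomial factors as (r - r_1)(r - r_2), D(n) = (r_1 + n - r_1)(r_1 + n - r_2) = n(n + 7/3).
Evaluating step by step (a_0 = 1):
  n = 1: D(1) = 1(1 + 7/3) = 10/3; numerator = 1(1) = 1; a_1 = (1)/(10/3) = 3/10
  n = 2: D(2) = 2(2 + 7/3) = 26/3; numerator = 1(3/10) + 1(1) = 13/10; a_2 = (13/10)/(26/3) = 3/20
  n = 3: D(3) = 3(3 + 7/3) = 16; numerator = 1(3/20) + 1(3/10) = 9/20; a_3 = (9/20)/(16) = 9/320

r = 2; a_0 = 1; a_1 = 3/10; a_2 = 3/20; a_3 = 9/320


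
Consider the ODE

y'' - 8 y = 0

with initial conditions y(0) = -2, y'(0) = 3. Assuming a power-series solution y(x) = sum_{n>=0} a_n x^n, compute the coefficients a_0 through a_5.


Ansatz: y(x) = sum_{n>=0} a_n x^n, so y'(x) = sum_{n>=1} n a_n x^(n-1) and y''(x) = sum_{n>=2} n(n-1) a_n x^(n-2).
Substitute into P(x) y'' + Q(x) y' + R(x) y = 0 with P(x) = 1, Q(x) = 0, R(x) = -8, and match powers of x.
Initial conditions: a_0 = -2, a_1 = 3.
Setting the coefficient of each power of x to zero and solving order by order (substituting the coefficients already found):
  x^0: 2 a_2 - 8 a_0 = 0  ->  2 a_2 = 8 a_0 = -16  ->  a_2 = -8
  x^1: 6 a_3 - 8 a_1 = 0  ->  6 a_3 = 8 a_1 = 24  ->  a_3 = 4
  x^2: 12 a_4 - 8 a_2 = 0  ->  12 a_4 = 8 a_2 = -64  ->  a_4 = -16/3
  x^3: 20 a_5 - 8 a_3 = 0  ->  20 a_5 = 8 a_3 = 32  ->  a_5 = 8/5
Truncated series: y(x) = -2 + 3 x - 8 x^2 + 4 x^3 - (16/3) x^4 + (8/5) x^5 + O(x^6).

a_0 = -2; a_1 = 3; a_2 = -8; a_3 = 4; a_4 = -16/3; a_5 = 8/5


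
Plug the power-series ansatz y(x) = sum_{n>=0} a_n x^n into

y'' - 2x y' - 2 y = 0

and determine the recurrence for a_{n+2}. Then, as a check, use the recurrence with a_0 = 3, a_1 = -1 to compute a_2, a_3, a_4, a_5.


Substitute y = sum_n a_n x^n.
y''(x) has coefficient (n+2)(n+1) a_{n+2} at x^n;
-2 x y'(x) has coefficient -2 n a_n at x^n (shift);
-2 y(x) has coefficient -2 a_n at x^n.
Matching x^n: (n+2)(n+1) a_{n+2} + (-2n - 2) a_n = 0.
Thus a_{n+2} = (2n + 2) / ((n+1)(n+2)) * a_n.

Check with a_0 = 3, a_1 = -1 (apply the recurrence for n = 0, 1, 2, 3): a_0 = 3, a_1 = -1, a_2 = 3, a_3 = -2/3, a_4 = 3/2, a_5 = -4/15.

a_(n+2) = (2n + 2) / ((n+1)(n+2)) * a_n; check: a_0 = 3, a_1 = -1, a_2 = 3, a_3 = -2/3, a_4 = 3/2, a_5 = -4/15


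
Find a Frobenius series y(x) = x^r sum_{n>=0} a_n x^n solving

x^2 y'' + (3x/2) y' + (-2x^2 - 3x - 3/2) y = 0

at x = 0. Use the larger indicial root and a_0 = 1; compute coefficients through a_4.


Write in Frobenius form y'' + (p(x)/x) y' + (q(x)/x^2) y = 0:
  p(x) = 3/2,  q(x) = -2x^2 - 3x - 3/2.
Indicial equation: r(r-1) + (3/2) r + (-3/2) = 0 -> roots r_1 = 1, r_2 = -3/2.
Take r = r_1 = 1. Let y(x) = x^r sum_{n>=0} a_n x^n with a_0 = 1.
Substitute y = x^r sum a_n x^n and match x^{r+n}. The recurrence is
  D(n) a_n - 3 a_{n-1} - 2 a_{n-2} = 0,  where D(n) = (r+n)(r+n-1) + (3/2)(r+n) + (-3/2).
  a_n = [3 a_{n-1} + 2 a_{n-2}] / D(n).
Since the indicial polynomial factors as (r - r_1)(r - r_2), D(n) = (r_1 + n - r_1)(r_1 + n - r_2) = n(n + 5/2).
Evaluating step by step (a_0 = 1):
  n = 1: D(1) = 1(1 + 5/2) = 7/2; numerator = 3(1) = 3; a_1 = (3)/(7/2) = 6/7
  n = 2: D(2) = 2(2 + 5/2) = 9; numerator = 3(6/7) + 2(1) = 32/7; a_2 = (32/7)/(9) = 32/63
  n = 3: D(3) = 3(3 + 5/2) = 33/2; numerator = 3(32/63) + 2(6/7) = 68/21; a_3 = (68/21)/(33/2) = 136/693
  n = 4: D(4) = 4(4 + 5/2) = 26; numerator = 3(136/693) + 2(32/63) = 1112/693; a_4 = (1112/693)/(26) = 556/9009

r = 1; a_0 = 1; a_1 = 6/7; a_2 = 32/63; a_3 = 136/693; a_4 = 556/9009


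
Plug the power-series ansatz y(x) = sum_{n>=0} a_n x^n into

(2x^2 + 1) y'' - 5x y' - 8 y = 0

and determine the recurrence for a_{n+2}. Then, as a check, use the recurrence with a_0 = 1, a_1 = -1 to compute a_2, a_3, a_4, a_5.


Substitute y = sum_n a_n x^n.
(1 + 2 x^2) y'' contributes (n+2)(n+1) a_{n+2} + 2 n(n-1) a_n at x^n.
-5 x y'(x) contributes -5 n a_n at x^n.
-8 y(x) contributes -8 a_n at x^n.
Matching x^n: (n+2)(n+1) a_{n+2} + (2 n(n-1) - 5 n - 8) a_n = 0.
Thus a_{n+2} = (-2 n(n-1) + 5 n + 8) / ((n+1)(n+2)) * a_n.

Check with a_0 = 1, a_1 = -1 (apply the recurrence for n = 0, 1, 2, 3): a_0 = 1, a_1 = -1, a_2 = 4, a_3 = -13/6, a_4 = 14/3, a_5 = -143/120.

a_(n+2) = (-2 n(n-1) + 5 n + 8) / ((n+1)(n+2)) * a_n; check: a_0 = 1, a_1 = -1, a_2 = 4, a_3 = -13/6, a_4 = 14/3, a_5 = -143/120


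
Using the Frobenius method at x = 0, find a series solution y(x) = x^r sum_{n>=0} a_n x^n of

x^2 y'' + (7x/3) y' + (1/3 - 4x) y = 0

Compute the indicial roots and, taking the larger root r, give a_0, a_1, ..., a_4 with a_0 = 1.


Write in Frobenius form y'' + (p(x)/x) y' + (q(x)/x^2) y = 0:
  p(x) = 7/3,  q(x) = 1/3 - 4x.
Indicial equation: r(r-1) + (7/3) r + (1/3) = 0 -> roots r_1 = -1/3, r_2 = -1.
Take r = r_1 = -1/3. Let y(x) = x^r sum_{n>=0} a_n x^n with a_0 = 1.
Substitute y = x^r sum a_n x^n and match x^{r+n}. The recurrence is
  D(n) a_n - 4 a_{n-1} = 0,  where D(n) = (r+n)(r+n-1) + (7/3)(r+n) + (1/3).
  a_n = 4 / D(n) * a_{n-1}.
Since the indicial polynomial factors as (r - r_1)(r - r_2), D(n) = (r_1 + n - r_1)(r_1 + n - r_2) = n(n + 2/3).
Evaluating step by step (a_0 = 1):
  n = 1: D(1) = 1(1 + 2/3) = 5/3; numerator = 4(1) = 4; a_1 = (4)/(5/3) = 12/5
  n = 2: D(2) = 2(2 + 2/3) = 16/3; numerator = 4(12/5) = 48/5; a_2 = (48/5)/(16/3) = 9/5
  n = 3: D(3) = 3(3 + 2/3) = 11; numerator = 4(9/5) = 36/5; a_3 = (36/5)/(11) = 36/55
  n = 4: D(4) = 4(4 + 2/3) = 56/3; numerator = 4(36/55) = 144/55; a_4 = (144/55)/(56/3) = 54/385

r = -1/3; a_0 = 1; a_1 = 12/5; a_2 = 9/5; a_3 = 36/55; a_4 = 54/385


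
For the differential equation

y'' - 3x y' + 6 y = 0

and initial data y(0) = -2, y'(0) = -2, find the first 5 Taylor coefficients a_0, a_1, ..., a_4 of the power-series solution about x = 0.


Ansatz: y(x) = sum_{n>=0} a_n x^n, so y'(x) = sum_{n>=1} n a_n x^(n-1) and y''(x) = sum_{n>=2} n(n-1) a_n x^(n-2).
Substitute into P(x) y'' + Q(x) y' + R(x) y = 0 with P(x) = 1, Q(x) = -3x, R(x) = 6, and match powers of x.
Initial conditions: a_0 = -2, a_1 = -2.
Setting the coefficient of each power of x to zero and solving order by order (substituting the coefficients already found):
  x^0: 2 a_2 + 6 a_0 = 0  ->  2 a_2 = -6 a_0 = 12  ->  a_2 = 6
  x^1: 6 a_3 + 3 a_1 = 0  ->  6 a_3 = -3 a_1 = 6  ->  a_3 = 1
  x^2: 12 a_4 = 0  ->  a_4 = 0
Truncated series: y(x) = -2 - 2 x + 6 x^2 + x^3 + O(x^5).

a_0 = -2; a_1 = -2; a_2 = 6; a_3 = 1; a_4 = 0


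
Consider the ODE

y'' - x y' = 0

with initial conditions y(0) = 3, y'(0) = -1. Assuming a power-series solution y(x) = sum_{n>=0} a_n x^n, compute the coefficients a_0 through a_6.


Ansatz: y(x) = sum_{n>=0} a_n x^n, so y'(x) = sum_{n>=1} n a_n x^(n-1) and y''(x) = sum_{n>=2} n(n-1) a_n x^(n-2).
Substitute into P(x) y'' + Q(x) y' + R(x) y = 0 with P(x) = 1, Q(x) = -x, R(x) = 0, and match powers of x.
Initial conditions: a_0 = 3, a_1 = -1.
Setting the coefficient of each power of x to zero and solving order by order (substituting the coefficients already found):
  x^0: 2 a_2 = 0  ->  a_2 = 0
  x^1: 6 a_3 - a_1 = 0  ->  6 a_3 = a_1 = -1  ->  a_3 = -1/6
  x^2: 12 a_4 - 2 a_2 = 0  ->  12 a_4 = 2 a_2 = 0  ->  a_4 = 0
  x^3: 20 a_5 - 3 a_3 = 0  ->  20 a_5 = 3 a_3 = -1/2  ->  a_5 = -1/40
  x^4: 30 a_6 - 4 a_4 = 0  ->  30 a_6 = 4 a_4 = 0  ->  a_6 = 0
Truncated series: y(x) = 3 - x - (1/6) x^3 - (1/40) x^5 + O(x^7).

a_0 = 3; a_1 = -1; a_2 = 0; a_3 = -1/6; a_4 = 0; a_5 = -1/40; a_6 = 0


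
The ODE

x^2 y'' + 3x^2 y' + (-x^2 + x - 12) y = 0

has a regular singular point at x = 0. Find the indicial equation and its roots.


Divide by x^2 to reach normal form y'' + P_1(x) y' + P_2(x) y = 0 with P_1(x) = 3 and P_2(x) = -1 + 1/x - 12/x^2.
x = 0 is a singular point because the y-coefficient -1 + 1/x - 12/x^2 has a pole at x = 0.
It is a regular singular point because x P_1(x) = p(x) = 3x and x^2 P_2(x) = q(x) = -x^2 + x - 12 are polynomials, hence analytic at x = 0.
p(0) = 0,  q(0) = -12.
Indicial equation: r(r-1) + p(0) r + q(0) = 0, i.e. r^2 + (p(0) - 1) r + q(0) = 0, i.e. r^2 - 1 r - 12 = 0.
Discriminant: (-1)^2 - 4(-12) = 49, so r = (1 ± 7)/2.
Solving: r_1 = 4, r_2 = -3.

indicial: r^2 - 1 r - 12 = 0; roots r_1 = 4, r_2 = -3


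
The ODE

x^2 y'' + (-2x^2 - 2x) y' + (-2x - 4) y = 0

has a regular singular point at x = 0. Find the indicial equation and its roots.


Divide by x^2 to reach normal form y'' + P_1(x) y' + P_2(x) y = 0 with P_1(x) = -2 - 2/x and P_2(x) = -2/x - 4/x^2.
x = 0 is a singular point because the y'-coefficient -2 - 2/x has a pole at x = 0 and the y-coefficient -2/x - 4/x^2 has a pole at x = 0.
It is a regular singular point because x P_1(x) = p(x) = -2x - 2 and x^2 P_2(x) = q(x) = -2x - 4 are polynomials, hence analytic at x = 0.
p(0) = -2,  q(0) = -4.
Indicial equation: r(r-1) + p(0) r + q(0) = 0, i.e. r^2 + (p(0) - 1) r + q(0) = 0, i.e. r^2 - 3 r - 4 = 0.
Discriminant: (-3)^2 - 4(-4) = 25, so r = (3 ± 5)/2.
Solving: r_1 = 4, r_2 = -1.

indicial: r^2 - 3 r - 4 = 0; roots r_1 = 4, r_2 = -1
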